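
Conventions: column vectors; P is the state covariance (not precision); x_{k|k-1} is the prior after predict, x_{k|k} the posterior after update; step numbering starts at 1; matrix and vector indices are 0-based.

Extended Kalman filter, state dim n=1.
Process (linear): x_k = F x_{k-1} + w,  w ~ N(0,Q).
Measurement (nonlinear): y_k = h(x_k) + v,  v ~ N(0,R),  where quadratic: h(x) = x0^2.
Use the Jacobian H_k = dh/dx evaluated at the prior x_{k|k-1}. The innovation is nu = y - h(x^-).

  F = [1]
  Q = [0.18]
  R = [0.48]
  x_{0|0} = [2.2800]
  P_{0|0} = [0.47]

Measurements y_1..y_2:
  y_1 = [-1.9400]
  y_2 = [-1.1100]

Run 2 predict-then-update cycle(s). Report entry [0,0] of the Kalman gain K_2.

step 1: x^-=[2.2800]  P^-=[0.6500]  H_jac=[4.5600]  S=[13.9958]  K=[0.2118]  nu=[-7.1384]  x^+=[0.7682]  P^+=[0.0223]
step 2: x^-=[0.7682]  P^-=[0.2023]  H_jac=[1.5365]  S=[0.9576]  K=[0.3246]  nu=[-1.7002]  x^+=[0.2164]  P^+=[0.1014]

K[0,0] = 0.3246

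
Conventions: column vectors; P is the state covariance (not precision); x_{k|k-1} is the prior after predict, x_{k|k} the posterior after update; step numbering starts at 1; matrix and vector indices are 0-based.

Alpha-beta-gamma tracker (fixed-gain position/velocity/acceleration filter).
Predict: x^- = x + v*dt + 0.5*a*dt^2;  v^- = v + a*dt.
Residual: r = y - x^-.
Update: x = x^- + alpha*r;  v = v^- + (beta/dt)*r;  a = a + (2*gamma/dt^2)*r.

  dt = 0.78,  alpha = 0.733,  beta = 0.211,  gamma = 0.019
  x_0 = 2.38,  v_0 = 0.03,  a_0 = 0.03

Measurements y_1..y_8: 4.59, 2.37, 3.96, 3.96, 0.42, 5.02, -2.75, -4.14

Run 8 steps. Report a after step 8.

a_post = -0.4880

step 1: x_pred=2.4125  r=2.1775  x^+=4.0086  v^+=0.6424  a^+=0.1660
step 2: x_pred=4.5602  r=-2.1902  x^+=2.9548  v^+=0.1794  a^+=0.0292
step 3: x_pred=3.1036  r=0.8564  x^+=3.7313  v^+=0.4339  a^+=0.0827
step 4: x_pred=4.0949  r=-0.1349  x^+=3.9960  v^+=0.4619  a^+=0.0743
step 5: x_pred=4.3789  r=-3.9589  x^+=1.4770  v^+=-0.5511  a^+=-0.1730
step 6: x_pred=0.9945  r=4.0255  x^+=3.9452  v^+=0.4029  a^+=0.0784
step 7: x_pred=4.2833  r=-7.0333  x^+=-0.8721  v^+=-1.4385  a^+=-0.3609
step 8: x_pred=-2.1040  r=-2.0360  x^+=-3.5964  v^+=-2.2708  a^+=-0.4880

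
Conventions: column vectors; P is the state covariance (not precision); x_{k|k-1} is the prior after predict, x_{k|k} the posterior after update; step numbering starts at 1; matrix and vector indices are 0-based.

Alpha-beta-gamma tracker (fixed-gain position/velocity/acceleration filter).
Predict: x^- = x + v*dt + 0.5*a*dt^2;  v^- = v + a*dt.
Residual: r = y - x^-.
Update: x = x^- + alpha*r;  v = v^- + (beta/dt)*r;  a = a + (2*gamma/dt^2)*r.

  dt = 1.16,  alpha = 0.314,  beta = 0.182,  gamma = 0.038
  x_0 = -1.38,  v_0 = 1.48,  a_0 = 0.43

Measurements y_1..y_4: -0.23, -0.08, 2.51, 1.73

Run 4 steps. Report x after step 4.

x_post = 4.5626

step 1: x_pred=0.6261  r=-0.8561  x^+=0.3573  v^+=1.8445  a^+=0.3816
step 2: x_pred=2.7537  r=-2.8337  x^+=1.8639  v^+=1.8426  a^+=0.2216
step 3: x_pred=4.1504  r=-1.6404  x^+=3.6353  v^+=1.8423  a^+=0.1290
step 4: x_pred=5.8591  r=-4.1291  x^+=4.5626  v^+=1.3440  a^+=-0.1043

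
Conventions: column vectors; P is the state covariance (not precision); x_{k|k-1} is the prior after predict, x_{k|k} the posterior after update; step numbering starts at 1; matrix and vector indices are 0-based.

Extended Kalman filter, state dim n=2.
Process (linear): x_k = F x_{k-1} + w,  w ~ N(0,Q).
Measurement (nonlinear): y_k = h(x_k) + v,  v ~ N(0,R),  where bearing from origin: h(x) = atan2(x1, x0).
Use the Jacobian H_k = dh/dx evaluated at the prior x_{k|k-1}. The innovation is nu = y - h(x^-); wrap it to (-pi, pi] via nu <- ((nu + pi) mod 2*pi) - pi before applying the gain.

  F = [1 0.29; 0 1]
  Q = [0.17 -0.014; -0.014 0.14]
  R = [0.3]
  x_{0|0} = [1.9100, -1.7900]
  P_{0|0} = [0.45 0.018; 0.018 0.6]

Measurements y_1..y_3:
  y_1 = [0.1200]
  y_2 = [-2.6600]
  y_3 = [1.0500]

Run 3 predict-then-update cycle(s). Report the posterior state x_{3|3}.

step 1: x^-=[1.3909, -1.7900]  P^-=[0.6809 0.1780; 0.1780 0.7400]  H_jac=[0.3483 0.2707]  S=[0.4704]  K=[0.6066; 0.5576]  nu=[1.0302]  x^+=[2.0159, -1.2155]  P^+=[0.5078 0.0189; 0.0189 0.5937]
step 2: x^-=[1.6634, -1.2155]  P^-=[0.7387 0.1771; 0.1771 0.7337]  H_jac=[0.2864 0.3919]  S=[0.5130]  K=[0.5476; 0.6593]  nu=[-2.0289]  x^+=[0.5523, -2.5533]  P^+=[0.5848 -0.0082; -0.0082 0.5107]
step 3: x^-=[-0.1882, -2.5533]  P^-=[0.7930 0.1259; 0.1259 0.6507]  H_jac=[0.3895 -0.0287]  S=[0.4181]  K=[0.7303; 0.0727]  nu=[2.6944]  x^+=[1.7795, -2.3575]  P^+=[0.5701 0.1037; 0.1037 0.6485]

x_post = [1.7795, -2.3575]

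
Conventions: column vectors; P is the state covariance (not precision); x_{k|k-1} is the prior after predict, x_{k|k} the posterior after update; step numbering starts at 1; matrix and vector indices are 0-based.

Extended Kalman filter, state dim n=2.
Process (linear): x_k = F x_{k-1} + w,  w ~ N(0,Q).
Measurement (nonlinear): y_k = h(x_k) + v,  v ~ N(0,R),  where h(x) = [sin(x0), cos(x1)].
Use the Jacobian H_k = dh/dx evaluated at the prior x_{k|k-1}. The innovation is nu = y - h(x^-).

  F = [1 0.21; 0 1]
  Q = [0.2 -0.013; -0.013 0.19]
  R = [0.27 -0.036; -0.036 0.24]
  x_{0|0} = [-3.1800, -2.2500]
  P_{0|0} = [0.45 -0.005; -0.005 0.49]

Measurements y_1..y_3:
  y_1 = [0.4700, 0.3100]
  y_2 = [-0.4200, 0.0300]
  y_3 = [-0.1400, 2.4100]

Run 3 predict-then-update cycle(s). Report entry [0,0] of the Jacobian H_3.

H_jac[0,0] = -0.9200

step 1: x^-=[-3.6525, -2.2500]  P^-=[0.6695 0.0849; 0.0849 0.6800]  H_jac=[-0.8723 0.0000; 0.0000 0.7781]  S=[0.7794 -0.0936; -0.0936 0.6517]  K=[-0.7500 -0.0064; 0.0026 0.8123]  nu=[-0.0190, 0.9382]  x^+=[-3.6443, -1.4880]  P^+=[0.2319 0.0327; 0.0327 0.2504]
step 2: x^-=[-3.9567, -1.4880]  P^-=[0.4567 0.0723; 0.0723 0.4404]  H_jac=[-0.6858 0.0000; 0.0000 0.9966]  S=[0.4848 -0.0854; -0.0854 0.6774]  K=[-0.6415 0.0255; 0.0121 0.6495]  nu=[-1.1478, -0.0527]  x^+=[-3.2217, -1.5362]  P^+=[0.2539 0.0293; 0.0293 0.1560]
step 3: x^-=[-3.5443, -1.5362]  P^-=[0.4731 0.0491; 0.0491 0.3460]  H_jac=[-0.9200 0.0000; 0.0000 0.9994]  S=[0.6705 -0.0811; -0.0811 0.5856]  K=[-0.6500 -0.0063; 0.0042 0.5911]  nu=[-0.5319, 2.3754]  x^+=[-3.2135, -0.1344]  P^+=[0.1905 0.0219; 0.0219 0.1418]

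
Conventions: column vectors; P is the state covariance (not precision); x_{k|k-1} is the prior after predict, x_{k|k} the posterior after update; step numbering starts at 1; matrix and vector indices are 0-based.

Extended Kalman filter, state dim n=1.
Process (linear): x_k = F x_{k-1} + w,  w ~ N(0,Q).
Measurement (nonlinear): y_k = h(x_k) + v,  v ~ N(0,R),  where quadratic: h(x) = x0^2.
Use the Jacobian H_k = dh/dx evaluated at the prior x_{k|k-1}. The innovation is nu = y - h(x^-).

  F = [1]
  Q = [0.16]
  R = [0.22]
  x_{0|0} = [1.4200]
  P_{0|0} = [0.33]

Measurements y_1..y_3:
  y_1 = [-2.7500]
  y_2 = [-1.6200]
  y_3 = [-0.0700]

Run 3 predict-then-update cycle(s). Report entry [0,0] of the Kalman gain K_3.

step 1: x^-=[1.4200]  P^-=[0.4900]  H_jac=[2.8400]  S=[4.1721]  K=[0.3335]  nu=[-4.7664]  x^+=[-0.1698]  P^+=[0.0258]
step 2: x^-=[-0.1698]  P^-=[0.1858]  H_jac=[-0.3396]  S=[0.2414]  K=[-0.2614]  nu=[-1.6488]  x^+=[0.2612]  P^+=[0.1693]
step 3: x^-=[0.2612]  P^-=[0.3293]  H_jac=[0.5224]  S=[0.3099]  K=[0.5552]  nu=[-0.1382]  x^+=[0.1845]  P^+=[0.2338]

K[0,0] = 0.5552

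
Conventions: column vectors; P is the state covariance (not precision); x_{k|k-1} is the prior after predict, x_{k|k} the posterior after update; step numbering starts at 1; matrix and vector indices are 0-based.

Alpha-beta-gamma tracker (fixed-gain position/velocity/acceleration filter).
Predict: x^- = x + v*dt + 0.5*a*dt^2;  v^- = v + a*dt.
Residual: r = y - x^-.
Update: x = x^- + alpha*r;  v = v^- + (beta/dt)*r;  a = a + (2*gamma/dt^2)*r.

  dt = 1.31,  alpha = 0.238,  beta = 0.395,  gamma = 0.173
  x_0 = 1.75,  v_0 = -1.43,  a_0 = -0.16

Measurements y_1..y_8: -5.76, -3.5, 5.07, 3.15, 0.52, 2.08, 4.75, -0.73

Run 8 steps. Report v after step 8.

step 1: x_pred=-0.2606  r=-5.4994  x^+=-1.5694  v^+=-3.2978  a^+=-1.2688
step 2: x_pred=-6.9783  r=3.4783  x^+=-6.1504  v^+=-3.9111  a^+=-0.5675
step 3: x_pred=-11.7610  r=16.8310  x^+=-7.7552  v^+=0.4204  a^+=2.8260
step 4: x_pred=-4.7796  r=7.9296  x^+=-2.8924  v^+=6.5134  a^+=4.4247
step 5: x_pred=9.4369  r=-8.9169  x^+=7.3146  v^+=9.6212  a^+=2.6269
step 6: x_pred=22.1724  r=-20.0924  x^+=17.3904  v^+=7.0040  a^+=-1.4241
step 7: x_pred=25.3437  r=-20.5937  x^+=20.4424  v^+=-1.0711  a^+=-5.5762
step 8: x_pred=14.2546  r=-14.9846  x^+=10.6883  v^+=-12.8942  a^+=-8.5974

v_post = -12.8942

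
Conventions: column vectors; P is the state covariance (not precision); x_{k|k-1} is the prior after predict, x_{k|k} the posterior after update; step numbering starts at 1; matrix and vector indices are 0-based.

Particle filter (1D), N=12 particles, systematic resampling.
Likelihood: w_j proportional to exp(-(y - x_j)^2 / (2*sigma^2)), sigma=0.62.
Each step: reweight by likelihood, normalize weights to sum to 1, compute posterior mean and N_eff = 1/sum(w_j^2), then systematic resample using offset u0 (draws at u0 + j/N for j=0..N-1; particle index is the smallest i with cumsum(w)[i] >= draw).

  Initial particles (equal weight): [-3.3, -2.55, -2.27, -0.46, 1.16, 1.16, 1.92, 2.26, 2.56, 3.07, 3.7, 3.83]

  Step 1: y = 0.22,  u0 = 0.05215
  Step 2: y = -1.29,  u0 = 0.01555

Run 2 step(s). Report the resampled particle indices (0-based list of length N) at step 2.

step 1: w=[0.0000, 0.0000, 0.0003, 0.4527, 0.2617, 0.2617, 0.0192, 0.0037, 0.0007, 0.0000, 0.0000, 0.0000]  mean=0.4453  Neff=2.9217  idx=[3, 3, 3, 3, 3, 4, 4, 4, 5, 5, 5, 5]
step 2: w=[0.1997, 0.1997, 0.1997, 0.1997, 0.1997, 0.0002, 0.0002, 0.0002, 0.0002, 0.0002, 0.0002, 0.0002]  mean=-0.4577  Neff=5.0139  idx=[0, 0, 0, 1, 1, 2, 2, 2, 3, 3, 4, 4]

resampled_idx = [0, 0, 0, 1, 1, 2, 2, 2, 3, 3, 4, 4]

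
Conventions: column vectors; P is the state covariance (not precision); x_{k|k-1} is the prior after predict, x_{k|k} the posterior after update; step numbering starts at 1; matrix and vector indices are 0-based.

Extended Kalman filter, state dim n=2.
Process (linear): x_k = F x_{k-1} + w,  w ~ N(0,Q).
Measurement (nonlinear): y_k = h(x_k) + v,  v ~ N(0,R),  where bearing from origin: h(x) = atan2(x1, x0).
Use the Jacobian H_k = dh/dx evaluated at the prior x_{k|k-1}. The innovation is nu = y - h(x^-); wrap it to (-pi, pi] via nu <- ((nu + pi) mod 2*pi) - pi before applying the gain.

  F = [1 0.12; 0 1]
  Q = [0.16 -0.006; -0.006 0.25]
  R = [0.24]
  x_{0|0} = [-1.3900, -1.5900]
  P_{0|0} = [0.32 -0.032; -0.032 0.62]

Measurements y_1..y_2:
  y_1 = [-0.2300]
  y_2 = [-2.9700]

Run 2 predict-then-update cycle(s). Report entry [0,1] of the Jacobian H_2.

step 1: x^-=[-1.5808, -1.5900]  P^-=[0.4812 0.0364; 0.0364 0.8700]  H_jac=[0.3163 -0.3145]  S=[0.3669]  K=[0.3836; -0.7142]  nu=[2.1233]  x^+=[-0.7662, -3.1065]  P^+=[0.4272 0.1369; 0.1369 0.6828]
step 2: x^-=[-1.1390, -3.1065]  P^-=[0.6299 0.2129; 0.2129 0.9328]  H_jac=[0.2838 -0.1040]  S=[0.2883]  K=[0.5433; -0.1271]  nu=[-1.0478]  x^+=[-1.7083, -2.9733]  P^+=[0.5449 0.2328; 0.2328 0.9282]

H_jac[0,1] = -0.1040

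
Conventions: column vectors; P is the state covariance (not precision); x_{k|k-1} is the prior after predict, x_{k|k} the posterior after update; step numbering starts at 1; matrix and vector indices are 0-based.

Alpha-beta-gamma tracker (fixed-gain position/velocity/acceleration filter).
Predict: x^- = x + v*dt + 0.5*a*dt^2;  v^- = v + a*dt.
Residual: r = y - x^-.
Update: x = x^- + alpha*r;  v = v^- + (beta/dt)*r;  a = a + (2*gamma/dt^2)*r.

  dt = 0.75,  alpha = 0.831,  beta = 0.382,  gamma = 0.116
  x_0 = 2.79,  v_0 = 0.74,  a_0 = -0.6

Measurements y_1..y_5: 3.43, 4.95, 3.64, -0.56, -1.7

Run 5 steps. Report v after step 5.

step 1: x_pred=3.1762  r=0.2538  x^+=3.3871  v^+=0.4192  a^+=-0.4953
step 2: x_pred=3.5622  r=1.3878  x^+=4.7155  v^+=0.7546  a^+=0.0770
step 3: x_pred=5.3031  r=-1.6631  x^+=3.9211  v^+=-0.0347  a^+=-0.6089
step 4: x_pred=3.7238  r=-4.2838  x^+=0.1640  v^+=-2.6732  a^+=-2.3757
step 5: x_pred=-2.5091  r=0.8091  x^+=-1.8367  v^+=-4.0429  a^+=-2.0420

v_post = -4.0429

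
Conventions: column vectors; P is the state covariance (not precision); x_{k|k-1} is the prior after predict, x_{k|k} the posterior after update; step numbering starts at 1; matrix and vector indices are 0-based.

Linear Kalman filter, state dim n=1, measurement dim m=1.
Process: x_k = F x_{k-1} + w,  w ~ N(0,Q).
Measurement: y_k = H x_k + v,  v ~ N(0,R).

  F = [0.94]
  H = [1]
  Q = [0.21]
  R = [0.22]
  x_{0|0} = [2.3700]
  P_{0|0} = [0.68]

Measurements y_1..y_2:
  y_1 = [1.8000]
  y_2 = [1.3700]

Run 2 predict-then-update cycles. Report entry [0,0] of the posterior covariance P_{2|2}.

P_post[0,0] = 0.1370

step 1: x^-=[2.2278]  P^-=[0.8108]  S=[1.0308]  K=[0.7866]  nu=[-0.4278]  x^+=[1.8913]  P^+=[0.1730]
step 2: x^-=[1.7778]  P^-=[0.3629]  S=[0.5829]  K=[0.6226]  nu=[-0.4078]  x^+=[1.5239]  P^+=[0.1370]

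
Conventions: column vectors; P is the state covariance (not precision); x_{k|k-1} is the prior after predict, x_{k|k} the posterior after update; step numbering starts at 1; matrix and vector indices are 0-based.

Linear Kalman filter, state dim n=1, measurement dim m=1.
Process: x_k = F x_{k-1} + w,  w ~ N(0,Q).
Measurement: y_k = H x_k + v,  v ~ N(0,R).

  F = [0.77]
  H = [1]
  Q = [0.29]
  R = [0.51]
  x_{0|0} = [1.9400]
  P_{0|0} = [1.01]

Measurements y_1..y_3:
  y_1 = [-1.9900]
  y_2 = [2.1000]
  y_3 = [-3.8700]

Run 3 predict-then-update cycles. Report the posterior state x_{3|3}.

step 1: x^-=[1.4938]  P^-=[0.8888]  S=[1.3988]  K=[0.6354]  nu=[-3.4838]  x^+=[-0.7198]  P^+=[0.3241]
step 2: x^-=[-0.5543]  P^-=[0.4821]  S=[0.9921]  K=[0.4860]  nu=[2.6543]  x^+=[0.7356]  P^+=[0.2478]
step 3: x^-=[0.5664]  P^-=[0.4369]  S=[0.9469]  K=[0.4614]  nu=[-4.4364]  x^+=[-1.4807]  P^+=[0.2353]

x_post = [-1.4807]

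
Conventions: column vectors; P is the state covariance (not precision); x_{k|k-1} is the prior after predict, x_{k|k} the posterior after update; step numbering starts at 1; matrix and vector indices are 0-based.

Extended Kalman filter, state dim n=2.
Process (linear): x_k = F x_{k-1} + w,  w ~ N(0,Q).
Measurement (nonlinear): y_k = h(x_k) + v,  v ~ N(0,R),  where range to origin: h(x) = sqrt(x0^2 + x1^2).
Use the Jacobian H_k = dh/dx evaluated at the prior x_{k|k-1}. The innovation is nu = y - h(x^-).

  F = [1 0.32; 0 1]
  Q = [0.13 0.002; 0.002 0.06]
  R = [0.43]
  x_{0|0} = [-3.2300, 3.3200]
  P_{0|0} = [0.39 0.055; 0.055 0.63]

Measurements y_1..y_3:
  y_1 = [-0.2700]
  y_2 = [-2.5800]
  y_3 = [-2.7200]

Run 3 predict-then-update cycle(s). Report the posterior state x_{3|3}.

step 1: x^-=[-2.1676, 3.3200]  P^-=[0.6197 0.2586; 0.2586 0.6900]  H_jac=[-0.5467 0.8373]  S=[0.8622]  K=[-0.1418; 0.5061]  nu=[-4.2350]  x^+=[-1.5671, 1.1766]  P^+=[0.6024 0.3205; 0.3205 0.4691]
step 2: x^-=[-1.1906, 1.1766]  P^-=[0.9855 0.4726; 0.4726 0.5291]  H_jac=[-0.7113 0.7029]  S=[0.7175]  K=[-0.5140; 0.0499]  nu=[-4.2539]  x^+=[0.9959, 0.9644]  P^+=[0.7960 0.4910; 0.4910 0.5274]
step 3: x^-=[1.3045, 0.9644]  P^-=[1.2942 0.6618; 0.6618 0.5874]  H_jac=[0.8041 0.5945]  S=[2.1071]  K=[0.6806; 0.4183]  nu=[-4.3422]  x^+=[-1.6509, -0.8518]  P^+=[0.3182 0.0619; 0.0619 0.2188]

x_post = [-1.6509, -0.8518]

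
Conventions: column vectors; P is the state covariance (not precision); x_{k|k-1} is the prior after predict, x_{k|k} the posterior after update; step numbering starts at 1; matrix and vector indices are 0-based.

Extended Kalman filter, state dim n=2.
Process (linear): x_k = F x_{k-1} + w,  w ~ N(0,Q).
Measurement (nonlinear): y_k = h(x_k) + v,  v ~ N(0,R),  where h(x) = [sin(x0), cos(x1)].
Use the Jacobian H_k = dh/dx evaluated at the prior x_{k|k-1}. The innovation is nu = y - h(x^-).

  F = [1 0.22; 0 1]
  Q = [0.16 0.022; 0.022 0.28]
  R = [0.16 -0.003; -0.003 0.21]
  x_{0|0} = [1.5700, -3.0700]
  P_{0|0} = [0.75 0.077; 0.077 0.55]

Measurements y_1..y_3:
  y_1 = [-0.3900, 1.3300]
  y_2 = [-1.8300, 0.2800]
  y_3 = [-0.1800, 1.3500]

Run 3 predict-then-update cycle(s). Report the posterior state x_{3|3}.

x_post = [-2.3840, -0.5705]

step 1: x^-=[0.8946, -3.0700]  P^-=[0.9705 0.2200; 0.2200 0.8300]  H_jac=[0.6258 0.0000; 0.0000 0.0715]  S=[0.5401 0.0068; 0.0068 0.2142]  K=[1.1241 0.0375; 0.2515 0.2691]  nu=[-1.1700, 2.3274]  x^+=[-0.3332, -2.7380]  P^+=[0.2872 0.0630; 0.0630 0.7794]
step 2: x^-=[-0.9355, -2.7380]  P^-=[0.5126 0.2565; 0.2565 1.0594]  H_jac=[0.5934 0.0000; 0.0000 0.3927]  S=[0.3405 0.0568; 0.0568 0.3734]  K=[0.8705 0.1374; 0.2680 1.0735]  nu=[-1.0251, 1.1997]  x^+=[-1.6630, -1.7249]  P^+=[0.2340 0.0668; 0.0668 0.5720]
step 3: x^-=[-2.0424, -1.7249]  P^-=[0.4511 0.2147; 0.2147 0.8520]  H_jac=[-0.4543 0.0000; 0.0000 0.9882]  S=[0.2531 -0.0994; -0.0994 1.0419]  K=[-0.7582 0.1313; -0.0707 0.8013]  nu=[0.7108, 1.5035]  x^+=[-2.3840, -0.5705]  P^+=[0.2679 0.0302; 0.0302 0.1705]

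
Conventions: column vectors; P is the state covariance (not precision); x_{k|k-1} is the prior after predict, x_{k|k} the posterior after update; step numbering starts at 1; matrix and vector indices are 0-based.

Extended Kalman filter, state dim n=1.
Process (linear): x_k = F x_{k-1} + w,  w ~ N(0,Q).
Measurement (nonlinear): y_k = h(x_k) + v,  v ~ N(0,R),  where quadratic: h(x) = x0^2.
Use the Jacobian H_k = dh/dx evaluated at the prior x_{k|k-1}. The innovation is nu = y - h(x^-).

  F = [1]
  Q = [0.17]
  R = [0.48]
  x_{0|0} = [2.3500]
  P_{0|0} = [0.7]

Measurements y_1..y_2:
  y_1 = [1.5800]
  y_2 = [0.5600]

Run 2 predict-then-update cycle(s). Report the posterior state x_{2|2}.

step 1: x^-=[2.3500]  P^-=[0.8700]  H_jac=[4.7000]  S=[19.6983]  K=[0.2076]  nu=[-3.9425]  x^+=[1.5316]  P^+=[0.0212]
step 2: x^-=[1.5316]  P^-=[0.1912]  H_jac=[3.0632]  S=[2.2741]  K=[0.2575]  nu=[-1.7858]  x^+=[1.0717]  P^+=[0.0404]

x_post = [1.0717]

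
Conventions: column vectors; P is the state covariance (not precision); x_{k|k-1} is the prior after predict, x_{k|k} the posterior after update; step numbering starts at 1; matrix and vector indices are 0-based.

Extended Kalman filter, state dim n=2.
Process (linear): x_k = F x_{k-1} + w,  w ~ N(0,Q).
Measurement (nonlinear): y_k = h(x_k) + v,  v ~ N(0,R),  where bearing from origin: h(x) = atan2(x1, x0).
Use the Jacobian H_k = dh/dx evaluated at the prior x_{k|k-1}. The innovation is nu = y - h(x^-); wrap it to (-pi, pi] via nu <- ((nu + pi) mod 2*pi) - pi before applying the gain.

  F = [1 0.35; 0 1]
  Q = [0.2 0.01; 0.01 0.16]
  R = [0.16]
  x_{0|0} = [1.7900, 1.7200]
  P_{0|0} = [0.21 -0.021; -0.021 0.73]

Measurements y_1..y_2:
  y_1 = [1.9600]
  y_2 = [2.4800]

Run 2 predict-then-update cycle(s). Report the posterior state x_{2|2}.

x_post = [2.6892, 3.5716]

step 1: x^-=[2.3920, 1.7200]  P^-=[0.4847 0.2445; 0.2445 0.8900]  H_jac=[-0.1982 0.2756]  S=[0.2199]  K=[-0.1304; 0.8949]  nu=[1.3366]  x^+=[2.2177, 2.9162]  P^+=[0.4810 0.2702; 0.2702 0.7139]
step 2: x^-=[3.2384, 2.9162]  P^-=[0.9575 0.5300; 0.5300 0.8739]  H_jac=[-0.1536 0.1705]  S=[0.1802]  K=[-0.3144; 0.3752]  nu=[1.7469]  x^+=[2.6892, 3.5716]  P^+=[0.9397 0.5513; 0.5513 0.8485]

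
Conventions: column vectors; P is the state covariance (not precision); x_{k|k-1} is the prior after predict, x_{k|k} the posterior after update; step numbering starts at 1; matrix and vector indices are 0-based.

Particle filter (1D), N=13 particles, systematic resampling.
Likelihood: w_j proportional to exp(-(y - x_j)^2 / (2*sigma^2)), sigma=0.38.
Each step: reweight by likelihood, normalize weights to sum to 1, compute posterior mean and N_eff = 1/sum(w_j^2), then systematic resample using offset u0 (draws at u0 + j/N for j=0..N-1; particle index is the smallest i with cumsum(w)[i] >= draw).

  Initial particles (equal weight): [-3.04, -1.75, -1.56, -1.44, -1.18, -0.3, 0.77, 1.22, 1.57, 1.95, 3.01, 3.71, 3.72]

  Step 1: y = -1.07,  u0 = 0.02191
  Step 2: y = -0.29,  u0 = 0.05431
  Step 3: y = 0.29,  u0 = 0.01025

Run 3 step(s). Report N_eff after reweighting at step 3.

N_eff = 12.1093

step 1: w=[0.0000, 0.0859, 0.1855, 0.2652, 0.4086, 0.0547, 0.0000, 0.0000, 0.0000, 0.0000, 0.0000, 0.0000, 0.0000]  mean=-1.3203  Neff=3.5448  idx=[1, 2, 2, 2, 3, 3, 3, 4, 4, 4, 4, 4, 4]
step 2: w=[0.0015, 0.0088, 0.0088, 0.0088, 0.0239, 0.0239, 0.0239, 0.1501, 0.1501, 0.1501, 0.1501, 0.1501, 0.1501]  mean=-1.2095  Neff=7.2934  idx=[5, 7, 7, 8, 8, 9, 9, 10, 10, 11, 11, 12, 12]
step 3: w=[0.0047, 0.0829, 0.0829, 0.0829, 0.0829, 0.0829, 0.0829, 0.0829, 0.0829, 0.0829, 0.0829, 0.0829, 0.0829]  mean=-1.1812  Neff=12.1093  idx=[1, 1, 2, 3, 4, 5, 6, 7, 8, 9, 10, 11, 12]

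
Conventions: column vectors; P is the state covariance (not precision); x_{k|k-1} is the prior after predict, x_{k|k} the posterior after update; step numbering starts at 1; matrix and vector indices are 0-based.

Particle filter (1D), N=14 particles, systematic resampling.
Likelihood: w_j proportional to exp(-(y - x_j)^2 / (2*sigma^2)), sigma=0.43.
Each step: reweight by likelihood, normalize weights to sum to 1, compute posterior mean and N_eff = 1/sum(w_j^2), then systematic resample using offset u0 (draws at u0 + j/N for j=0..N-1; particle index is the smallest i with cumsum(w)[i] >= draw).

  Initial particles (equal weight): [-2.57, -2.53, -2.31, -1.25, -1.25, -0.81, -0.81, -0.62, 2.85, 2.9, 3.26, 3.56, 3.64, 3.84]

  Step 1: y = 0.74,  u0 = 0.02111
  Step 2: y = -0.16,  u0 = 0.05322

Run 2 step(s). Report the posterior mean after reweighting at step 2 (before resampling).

post_mean = -0.6654

step 1: w=[0.0000, 0.0000, 0.0000, 0.0023, 0.0023, 0.1539, 0.1539, 0.6866, 0.0006, 0.0003, 0.0000, 0.0000, 0.0000, 0.0000]  mean=-0.6781  Neff=1.9274  idx=[5, 5, 6, 6, 6, 7, 7, 7, 7, 7, 7, 7, 7, 7]
step 2: w=[0.0478, 0.0478, 0.0478, 0.0478, 0.0478, 0.0846, 0.0846, 0.0846, 0.0846, 0.0846, 0.0846, 0.0846, 0.0846, 0.0846]  mean=-0.6654  Neff=13.1978  idx=[1, 2, 4, 5, 6, 7, 7, 8, 9, 10, 11, 12, 12, 13]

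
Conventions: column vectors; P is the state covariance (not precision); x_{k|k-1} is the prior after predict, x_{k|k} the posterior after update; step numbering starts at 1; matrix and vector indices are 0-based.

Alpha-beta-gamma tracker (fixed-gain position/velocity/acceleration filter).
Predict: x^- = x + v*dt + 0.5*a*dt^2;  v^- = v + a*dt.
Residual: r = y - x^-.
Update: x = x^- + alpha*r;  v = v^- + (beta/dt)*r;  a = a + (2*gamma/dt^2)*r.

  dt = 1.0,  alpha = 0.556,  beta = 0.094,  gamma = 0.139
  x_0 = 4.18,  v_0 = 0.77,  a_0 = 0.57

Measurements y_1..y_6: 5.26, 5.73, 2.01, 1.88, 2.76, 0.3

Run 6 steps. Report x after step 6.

step 1: x_pred=5.2350  r=0.0250  x^+=5.2489  v^+=1.3423  a^+=0.5770
step 2: x_pred=6.8797  r=-1.1497  x^+=6.2405  v^+=1.8112  a^+=0.2573
step 3: x_pred=8.1804  r=-6.1704  x^+=4.7496  v^+=1.4885  a^+=-1.4580
step 4: x_pred=5.5092  r=-3.6292  x^+=3.4913  v^+=-0.3106  a^+=-2.4669
step 5: x_pred=1.9472  r=0.8128  x^+=2.3991  v^+=-2.7012  a^+=-2.2410
step 6: x_pred=-1.4225  r=1.7225  x^+=-0.4648  v^+=-4.7803  a^+=-1.7621

x_post = -0.4648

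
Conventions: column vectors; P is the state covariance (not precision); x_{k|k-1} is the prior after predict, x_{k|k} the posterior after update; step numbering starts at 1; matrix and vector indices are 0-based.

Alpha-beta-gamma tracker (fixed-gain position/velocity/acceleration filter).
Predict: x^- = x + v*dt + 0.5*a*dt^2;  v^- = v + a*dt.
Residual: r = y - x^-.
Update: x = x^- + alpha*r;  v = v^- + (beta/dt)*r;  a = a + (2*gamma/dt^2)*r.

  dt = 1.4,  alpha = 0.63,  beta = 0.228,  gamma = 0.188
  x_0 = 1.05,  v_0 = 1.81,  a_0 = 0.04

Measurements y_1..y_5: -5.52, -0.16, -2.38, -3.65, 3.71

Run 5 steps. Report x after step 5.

x_post = -1.1184

step 1: x_pred=3.6232  r=-9.1432  x^+=-2.1370  v^+=0.3770  a^+=-1.7140
step 2: x_pred=-3.2890  r=3.1290  x^+=-1.3177  v^+=-1.5131  a^+=-1.1137
step 3: x_pred=-4.5275  r=2.1475  x^+=-3.1746  v^+=-2.7226  a^+=-0.7018
step 4: x_pred=-7.6739  r=4.0239  x^+=-5.1388  v^+=-3.0497  a^+=0.0702
step 5: x_pred=-9.3397  r=13.0497  x^+=-1.1184  v^+=-0.8263  a^+=2.5736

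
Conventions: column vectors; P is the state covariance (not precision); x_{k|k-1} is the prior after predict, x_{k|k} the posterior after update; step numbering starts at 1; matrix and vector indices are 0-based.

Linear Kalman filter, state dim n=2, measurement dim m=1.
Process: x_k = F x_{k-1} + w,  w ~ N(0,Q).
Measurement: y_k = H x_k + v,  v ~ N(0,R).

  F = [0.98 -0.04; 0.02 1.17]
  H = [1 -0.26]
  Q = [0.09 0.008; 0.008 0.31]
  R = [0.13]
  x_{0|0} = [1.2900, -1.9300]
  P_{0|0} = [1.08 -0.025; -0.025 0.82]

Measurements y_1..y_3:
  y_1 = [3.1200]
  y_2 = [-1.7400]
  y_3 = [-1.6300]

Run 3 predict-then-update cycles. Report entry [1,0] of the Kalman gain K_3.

step 1: x^-=[1.3414, -2.2323]  P^-=[1.1305 -0.0379; -0.0379 1.4318]  S=[1.3770]  K=[0.8282; -0.2978]  nu=[1.1982]  x^+=[2.3337, -2.5892]  P^+=[0.1861 0.3018; 0.3018 1.3096]
step 2: x^-=[2.3906, -2.9827]  P^-=[0.2472 0.2961; 0.2961 2.1169]  S=[0.3663]  K=[0.4646; -0.6941]  nu=[-4.9061]  x^+=[0.1111, 0.4228]  P^+=[0.1681 0.4143; 0.4143 1.9404]
step 3: x^-=[0.0920, 0.4969]  P^-=[0.2221 0.3952; 0.3952 2.9857]  S=[0.3484]  K=[0.3425; -1.0938]  nu=[-1.5928]  x^+=[-0.4536, 2.2392]  P^+=[0.1812 0.5257; 0.5257 2.5688]

K[1,0] = -1.0938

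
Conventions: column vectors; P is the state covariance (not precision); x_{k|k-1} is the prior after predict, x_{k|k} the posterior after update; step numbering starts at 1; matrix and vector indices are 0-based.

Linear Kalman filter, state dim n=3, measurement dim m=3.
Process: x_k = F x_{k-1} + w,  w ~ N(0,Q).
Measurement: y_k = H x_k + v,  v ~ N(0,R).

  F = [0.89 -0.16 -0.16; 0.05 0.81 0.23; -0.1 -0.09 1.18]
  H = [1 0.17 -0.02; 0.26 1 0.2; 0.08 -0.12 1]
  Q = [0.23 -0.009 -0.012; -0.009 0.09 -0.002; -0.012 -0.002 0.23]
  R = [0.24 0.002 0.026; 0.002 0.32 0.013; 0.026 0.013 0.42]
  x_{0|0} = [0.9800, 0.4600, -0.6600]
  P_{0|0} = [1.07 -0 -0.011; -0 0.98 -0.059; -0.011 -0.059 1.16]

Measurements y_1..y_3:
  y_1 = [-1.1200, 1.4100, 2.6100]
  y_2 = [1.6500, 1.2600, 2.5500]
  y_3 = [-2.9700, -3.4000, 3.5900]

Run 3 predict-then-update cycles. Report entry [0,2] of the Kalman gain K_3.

step 1: x^-=[0.9042, 0.2698, -0.9182]  P^-=[1.1324 -0.1234 -0.3136; -0.1234 0.7748 0.1805; -0.3136 0.1805 1.8789]  S=[1.3649 0.2332 -0.2056; 0.2332 1.2219 0.4029; -0.2056 0.4029 2.2262]  K=[0.8299 -0.0683 -0.0045; -0.1311 0.6965 -0.1033; -0.1442 0.1585 0.7810]  nu=[-2.0884, 1.0887, 3.4882]  x^+=[-0.9190, 0.9416, 2.2799]  P^+=[0.2113 -0.0738 -0.0070; -0.0738 0.2410 -0.0029; -0.0070 -0.0029 0.3265]
step 2: x^-=[-1.3333, 1.2411, 2.6974]  P^-=[0.4348 -0.0963 -0.0912; -0.0963 0.2587 0.0713; -0.0912 0.0713 0.6897]  S=[0.6529 0.0389 -0.0268; 0.0389 0.6046 0.1687; -0.0268 0.1687 1.0863]  K=[0.6451 -0.0386 -0.0194; -0.1095 0.4280 -0.0392; -0.1267 0.1493 0.5940]  nu=[2.8263, -0.1739, 0.1082]  x^+=[0.4945, 0.8530, 2.3775]  P^+=[0.1628 -0.0514 -0.0111; -0.0514 0.1480 0.0081; -0.0111 0.0081 0.2500]
step 3: x^-=[-0.0767, 1.2625, 2.6792]  P^-=[0.3873 -0.0703 -0.0815; -0.0703 0.1993 0.0658; -0.0815 0.0658 0.5808]  S=[0.6122 0.0459 -0.0212; 0.0459 0.5500 0.1517; -0.0212 0.1517 0.9787]  K=[0.6162 -0.0184 -0.0268; -0.0899 0.3666 -0.0217; -0.1259 0.1505 0.5527]  nu=[-3.0543, -5.1784, 1.0684]  x^+=[-1.8921, -0.3843, 2.8748]  P^+=[0.1541 -0.0425 -0.0129; -0.0425 0.1255 0.0118; -0.0129 0.0118 0.2333]

K[0,2] = -0.0268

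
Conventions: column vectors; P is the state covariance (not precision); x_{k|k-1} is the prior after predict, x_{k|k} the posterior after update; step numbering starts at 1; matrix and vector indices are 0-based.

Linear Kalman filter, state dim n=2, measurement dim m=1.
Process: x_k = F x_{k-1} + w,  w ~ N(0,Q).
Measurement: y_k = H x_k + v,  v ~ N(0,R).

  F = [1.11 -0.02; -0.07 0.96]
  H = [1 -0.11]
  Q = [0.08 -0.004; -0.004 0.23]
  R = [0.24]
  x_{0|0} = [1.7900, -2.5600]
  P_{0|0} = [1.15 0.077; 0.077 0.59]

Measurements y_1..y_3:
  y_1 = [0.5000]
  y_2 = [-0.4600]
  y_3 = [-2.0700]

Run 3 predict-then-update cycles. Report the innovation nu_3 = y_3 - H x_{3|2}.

innov = [-2.1629]

step 1: x^-=[2.0381, -2.5829]  P^-=[1.4937 -0.0225; -0.0225 0.7690]  S=[1.7480]  K=[0.8560; -0.0613]  nu=[-1.8222]  x^+=[0.4784, -2.4712]  P^+=[0.2130 0.0692; 0.0692 0.7625]
step 2: x^-=[0.5804, -2.4059]  P^-=[0.3397 0.0386; 0.0386 0.9244]  S=[0.5824]  K=[0.5760; -0.1083]  nu=[-1.3050]  x^+=[-0.1713, -2.2645]  P^+=[0.1465 0.0749; 0.0749 0.9176]
step 3: x^-=[-0.1449, -2.1619]  P^-=[0.2575 0.0470; 0.0470 1.0663]  S=[0.5001]  K=[0.5046; -0.1406]  nu=[-2.1629]  x^+=[-1.2363, -1.8578]  P^+=[0.1302 0.0825; 0.0825 1.0564]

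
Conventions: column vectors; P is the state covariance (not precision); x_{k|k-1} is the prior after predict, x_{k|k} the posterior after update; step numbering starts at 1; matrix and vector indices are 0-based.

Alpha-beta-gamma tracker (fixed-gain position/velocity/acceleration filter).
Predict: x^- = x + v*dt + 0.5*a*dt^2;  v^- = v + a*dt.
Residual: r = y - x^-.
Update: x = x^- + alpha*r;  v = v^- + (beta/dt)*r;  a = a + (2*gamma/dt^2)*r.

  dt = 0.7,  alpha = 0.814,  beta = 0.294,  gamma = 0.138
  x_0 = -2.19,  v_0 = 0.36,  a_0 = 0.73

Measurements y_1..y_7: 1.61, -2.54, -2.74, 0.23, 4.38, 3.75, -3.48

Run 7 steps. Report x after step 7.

step 1: x_pred=-1.7591  r=3.3692  x^+=0.9833  v^+=2.2860  a^+=2.6277
step 2: x_pred=3.2274  r=-5.7674  x^+=-1.4673  v^+=1.7032  a^+=-0.6208
step 3: x_pred=-0.4272  r=-2.3128  x^+=-2.3098  v^+=0.2972  a^+=-1.9236
step 4: x_pred=-2.5731  r=2.8031  x^+=-0.2914  v^+=0.1280  a^+=-0.3447
step 5: x_pred=-0.2862  r=4.6662  x^+=3.5121  v^+=1.8465  a^+=2.2836
step 6: x_pred=5.3641  r=-1.6141  x^+=4.0502  v^+=2.7671  a^+=1.3745
step 7: x_pred=6.3239  r=-9.8039  x^+=-1.6565  v^+=-0.3884  a^+=-4.1478

x_post = -1.6565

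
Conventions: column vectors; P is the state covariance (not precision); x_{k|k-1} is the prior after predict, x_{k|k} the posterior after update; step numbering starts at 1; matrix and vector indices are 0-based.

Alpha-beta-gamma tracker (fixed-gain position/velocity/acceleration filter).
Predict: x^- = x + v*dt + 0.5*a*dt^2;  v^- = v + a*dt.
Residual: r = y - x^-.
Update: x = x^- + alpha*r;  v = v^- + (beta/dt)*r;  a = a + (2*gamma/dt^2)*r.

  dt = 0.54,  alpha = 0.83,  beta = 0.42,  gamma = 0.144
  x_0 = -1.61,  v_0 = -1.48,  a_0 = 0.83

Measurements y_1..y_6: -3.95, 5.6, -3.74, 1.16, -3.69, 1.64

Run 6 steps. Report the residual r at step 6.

resid = 6.2566

step 1: x_pred=-2.2882  r=-1.6618  x^+=-3.6675  v^+=-2.3243  a^+=-0.8113
step 2: x_pred=-5.0409  r=10.6409  x^+=3.7910  v^+=5.5138  a^+=9.6982
step 3: x_pred=8.1825  r=-11.9225  x^+=-1.7132  v^+=1.4778  a^+=-2.0771
step 4: x_pred=-1.2180  r=2.3780  x^+=0.7557  v^+=2.2057  a^+=0.2715
step 5: x_pred=1.9864  r=-5.6764  x^+=-2.7250  v^+=-2.0626  a^+=-5.3348
step 6: x_pred=-4.6166  r=6.2566  x^+=0.5764  v^+=-0.0772  a^+=0.8446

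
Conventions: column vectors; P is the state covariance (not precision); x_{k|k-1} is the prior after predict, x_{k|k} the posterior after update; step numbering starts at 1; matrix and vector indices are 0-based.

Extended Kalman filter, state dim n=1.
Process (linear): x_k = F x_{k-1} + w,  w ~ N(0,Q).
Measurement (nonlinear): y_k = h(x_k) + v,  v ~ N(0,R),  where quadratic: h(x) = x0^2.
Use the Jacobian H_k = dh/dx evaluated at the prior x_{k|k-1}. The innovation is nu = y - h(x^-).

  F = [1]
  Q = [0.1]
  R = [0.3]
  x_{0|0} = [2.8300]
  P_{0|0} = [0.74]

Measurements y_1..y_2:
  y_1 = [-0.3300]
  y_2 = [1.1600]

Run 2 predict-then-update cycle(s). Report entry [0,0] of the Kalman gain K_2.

K[0,0] = 0.2670

step 1: x^-=[2.8300]  P^-=[0.8400]  H_jac=[5.6600]  S=[27.2099]  K=[0.1747]  nu=[-8.3389]  x^+=[1.3729]  P^+=[0.0093]
step 2: x^-=[1.3729]  P^-=[0.1093]  H_jac=[2.7459]  S=[1.1238]  K=[0.2670]  nu=[-0.7250]  x^+=[1.1794]  P^+=[0.0292]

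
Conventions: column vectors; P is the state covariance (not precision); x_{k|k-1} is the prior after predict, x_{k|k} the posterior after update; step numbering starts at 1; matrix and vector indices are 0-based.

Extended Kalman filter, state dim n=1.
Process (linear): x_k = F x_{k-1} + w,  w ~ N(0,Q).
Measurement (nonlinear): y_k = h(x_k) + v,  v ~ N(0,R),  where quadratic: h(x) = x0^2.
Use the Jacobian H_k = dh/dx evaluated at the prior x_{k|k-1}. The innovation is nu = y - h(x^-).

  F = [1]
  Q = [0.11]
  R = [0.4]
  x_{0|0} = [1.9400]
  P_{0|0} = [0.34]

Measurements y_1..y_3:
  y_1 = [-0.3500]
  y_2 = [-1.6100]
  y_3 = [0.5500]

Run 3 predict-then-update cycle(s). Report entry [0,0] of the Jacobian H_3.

step 1: x^-=[1.9400]  P^-=[0.4500]  H_jac=[3.8800]  S=[7.1745]  K=[0.2434]  nu=[-4.1136]  x^+=[0.9389]  P^+=[0.0251]
step 2: x^-=[0.9389]  P^-=[0.1351]  H_jac=[1.8778]  S=[0.8763]  K=[0.2895]  nu=[-2.4915]  x^+=[0.2177]  P^+=[0.0617]
step 3: x^-=[0.2177]  P^-=[0.1717]  H_jac=[0.4354]  S=[0.4325]  K=[0.1728]  nu=[0.5026]  x^+=[0.3045]  P^+=[0.1587]

H_jac[0,0] = 0.4354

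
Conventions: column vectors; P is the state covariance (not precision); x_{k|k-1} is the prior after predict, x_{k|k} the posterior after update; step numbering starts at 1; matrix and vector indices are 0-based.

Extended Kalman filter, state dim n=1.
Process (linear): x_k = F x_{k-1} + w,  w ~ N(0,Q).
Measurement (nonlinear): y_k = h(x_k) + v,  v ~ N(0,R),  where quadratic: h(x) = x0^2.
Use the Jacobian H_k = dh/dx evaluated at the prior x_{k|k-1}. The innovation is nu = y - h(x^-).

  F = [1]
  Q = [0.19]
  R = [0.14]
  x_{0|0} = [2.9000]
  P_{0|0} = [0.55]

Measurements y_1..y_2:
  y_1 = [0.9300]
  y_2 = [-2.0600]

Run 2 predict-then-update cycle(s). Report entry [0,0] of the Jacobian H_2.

step 1: x^-=[2.9000]  P^-=[0.7400]  H_jac=[5.8000]  S=[25.0336]  K=[0.1714]  nu=[-7.4800]  x^+=[1.6176]  P^+=[0.0041]
step 2: x^-=[1.6176]  P^-=[0.1941]  H_jac=[3.2351]  S=[2.1718]  K=[0.2892]  nu=[-4.6765]  x^+=[0.2652]  P^+=[0.0125]

H_jac[0,0] = 3.2351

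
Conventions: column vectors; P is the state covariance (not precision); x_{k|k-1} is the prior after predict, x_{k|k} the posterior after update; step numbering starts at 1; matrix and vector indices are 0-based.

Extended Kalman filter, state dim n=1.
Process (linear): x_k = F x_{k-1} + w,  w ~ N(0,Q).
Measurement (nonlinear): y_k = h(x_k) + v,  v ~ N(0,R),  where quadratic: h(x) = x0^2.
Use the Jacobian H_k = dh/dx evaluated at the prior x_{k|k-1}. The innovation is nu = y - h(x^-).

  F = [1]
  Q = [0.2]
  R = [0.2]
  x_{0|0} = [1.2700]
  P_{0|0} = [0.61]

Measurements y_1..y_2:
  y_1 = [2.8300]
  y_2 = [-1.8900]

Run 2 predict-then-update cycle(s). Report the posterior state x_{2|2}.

step 1: x^-=[1.2700]  P^-=[0.8100]  H_jac=[2.5400]  S=[5.4258]  K=[0.3792]  nu=[1.2171]  x^+=[1.7315]  P^+=[0.0299]
step 2: x^-=[1.7315]  P^-=[0.2299]  H_jac=[3.4630]  S=[2.9566]  K=[0.2692]  nu=[-4.8881]  x^+=[0.4155]  P^+=[0.0155]

x_post = [0.4155]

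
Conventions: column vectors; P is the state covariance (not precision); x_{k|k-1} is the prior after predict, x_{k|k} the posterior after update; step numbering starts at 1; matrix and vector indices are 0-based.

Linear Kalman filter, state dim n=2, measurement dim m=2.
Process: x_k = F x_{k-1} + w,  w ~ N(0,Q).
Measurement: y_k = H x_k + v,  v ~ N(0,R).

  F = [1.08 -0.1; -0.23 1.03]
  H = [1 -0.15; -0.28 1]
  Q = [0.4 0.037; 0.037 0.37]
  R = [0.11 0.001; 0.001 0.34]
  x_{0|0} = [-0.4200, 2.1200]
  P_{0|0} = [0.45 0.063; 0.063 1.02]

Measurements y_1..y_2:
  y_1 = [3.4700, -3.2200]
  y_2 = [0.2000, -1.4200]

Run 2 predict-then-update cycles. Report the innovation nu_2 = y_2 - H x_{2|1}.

step 1: x^-=[-0.6656, 2.2802]  P^-=[0.9215 -0.1083; -0.1083 1.4461]  S=[1.0965 -0.5868; -0.5868 1.9190]  K=[0.9004 0.0844; 0.1376 0.8115]  nu=[4.4776, -5.6866]  x^+=[2.8859, -1.7179]  P^+=[0.1081 0.0599; 0.0599 0.2928]
step 2: x^-=[3.2885, -2.4332]  P^-=[0.5161 0.0480; 0.0480 0.6580]  S=[0.6265 -0.1922; -0.1922 1.0116]  K=[0.8315 0.0626; 0.1216 0.6603]  nu=[-3.4535, 1.9340]  x^+=[0.5380, -1.5762]  P^+=[0.0990 0.0498; 0.0498 0.2386]

innov = [-3.4535, 1.9340]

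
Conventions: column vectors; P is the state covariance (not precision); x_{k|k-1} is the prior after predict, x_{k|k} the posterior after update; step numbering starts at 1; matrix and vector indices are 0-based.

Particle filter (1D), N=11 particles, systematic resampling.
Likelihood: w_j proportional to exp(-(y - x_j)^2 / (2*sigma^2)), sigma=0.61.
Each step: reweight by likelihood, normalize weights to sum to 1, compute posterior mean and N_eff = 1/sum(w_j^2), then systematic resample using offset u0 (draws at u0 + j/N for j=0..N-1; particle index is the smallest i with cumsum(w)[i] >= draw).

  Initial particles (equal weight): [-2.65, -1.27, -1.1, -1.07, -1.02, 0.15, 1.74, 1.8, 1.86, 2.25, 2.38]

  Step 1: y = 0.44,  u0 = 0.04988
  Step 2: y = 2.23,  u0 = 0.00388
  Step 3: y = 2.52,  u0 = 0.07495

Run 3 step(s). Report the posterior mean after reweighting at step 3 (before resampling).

step 1: w=[0.0000, 0.0148, 0.0311, 0.0351, 0.0429, 0.6718, 0.0776, 0.0627, 0.0501, 0.0092, 0.0048]  mean=0.3396  Neff=2.1363  idx=[3, 5, 5, 5, 5, 5, 5, 5, 5, 6, 8]
step 2: w=[0.0000, 0.0019, 0.0019, 0.0019, 0.0019, 0.0019, 0.0019, 0.0019, 0.0019, 0.4583, 0.5265]  mean=1.7791  Neff=2.0519  idx=[3, 9, 9, 9, 9, 9, 10, 10, 10, 10, 10]
step 3: w=[0.0001, 0.0884, 0.0884, 0.0884, 0.0884, 0.0884, 0.1115, 0.1115, 0.1115, 0.1115, 0.1115]  mean=1.8068  Neff=9.8703  idx=[1, 2, 3, 4, 5, 6, 7, 8, 9, 10, 10]

post_mean = 1.8068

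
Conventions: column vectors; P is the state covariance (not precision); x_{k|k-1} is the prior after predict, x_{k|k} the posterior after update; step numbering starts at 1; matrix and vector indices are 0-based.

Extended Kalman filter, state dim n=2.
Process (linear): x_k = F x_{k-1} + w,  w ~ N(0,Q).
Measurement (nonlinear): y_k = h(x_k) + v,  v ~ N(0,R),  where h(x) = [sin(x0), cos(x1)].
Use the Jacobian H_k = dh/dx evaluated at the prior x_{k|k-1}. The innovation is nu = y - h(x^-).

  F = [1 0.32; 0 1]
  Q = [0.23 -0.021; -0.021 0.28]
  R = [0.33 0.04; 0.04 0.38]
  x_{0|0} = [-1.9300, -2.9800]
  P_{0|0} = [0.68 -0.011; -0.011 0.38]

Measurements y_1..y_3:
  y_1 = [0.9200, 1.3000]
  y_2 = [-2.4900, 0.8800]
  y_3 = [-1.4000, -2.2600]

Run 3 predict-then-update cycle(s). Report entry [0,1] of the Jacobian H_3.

H_jac[0,1] = 0.0000

step 1: x^-=[-2.8836, -2.9800]  P^-=[0.9419 0.0896; 0.0896 0.6600]  H_jac=[-0.9669 0.0000; 0.0000 0.1609]  S=[1.2106 0.0261; 0.0261 0.3971]  K=[-0.7541 0.0858; -0.0774 0.2725]  nu=[1.1751, 2.2870]  x^+=[-3.5736, -2.4478]  P^+=[0.2538 0.0152; 0.0152 0.6244]
step 2: x^-=[-4.3569, -2.4478]  P^-=[0.5575 0.1939; 0.1939 0.9044]  H_jac=[-0.3481 0.0000; 0.0000 0.6395]  S=[0.3975 -0.0032; -0.0032 0.7498]  K=[-0.4868 0.1634; -0.1637 0.7706]  nu=[-3.4275, 1.6488]  x^+=[-2.4191, -0.6163]  P^+=[0.4428 0.0666; 0.0666 0.4477]
step 3: x^-=[-2.6163, -0.6163]  P^-=[0.7612 0.1889; 0.1889 0.7277]  H_jac=[-0.8652 0.0000; 0.0000 0.5780]  S=[0.8998 -0.0545; -0.0545 0.6231]  K=[-0.7252 0.1118; -0.1415 0.6626]  nu=[-0.8986, -3.0760]  x^+=[-2.3087, -2.5274]  P^+=[0.2714 0.0233; 0.0233 0.4259]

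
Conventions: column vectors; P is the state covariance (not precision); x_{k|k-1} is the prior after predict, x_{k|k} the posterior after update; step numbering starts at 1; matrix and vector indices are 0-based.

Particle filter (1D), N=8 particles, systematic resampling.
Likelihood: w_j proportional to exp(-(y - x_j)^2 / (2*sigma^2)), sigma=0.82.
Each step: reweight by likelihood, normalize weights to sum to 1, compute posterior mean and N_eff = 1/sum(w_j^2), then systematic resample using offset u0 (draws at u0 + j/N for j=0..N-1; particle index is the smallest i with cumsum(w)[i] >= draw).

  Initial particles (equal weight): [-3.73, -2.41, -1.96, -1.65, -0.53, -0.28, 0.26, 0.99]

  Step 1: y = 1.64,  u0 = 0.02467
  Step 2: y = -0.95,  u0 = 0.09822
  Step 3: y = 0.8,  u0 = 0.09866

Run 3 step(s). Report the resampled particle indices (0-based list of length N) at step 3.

resampled_idx = [1, 3, 4, 5, 5, 6, 7, 7]

step 1: w=[0.0000, 0.0000, 0.0001, 0.0003, 0.0282, 0.0604, 0.2272, 0.6838]  mean=0.7036  Neff=1.9095  idx=[4, 6, 6, 7, 7, 7, 7, 7]
step 2: w=[0.4729, 0.1815, 0.1815, 0.0328, 0.0328, 0.0328, 0.0328, 0.0328]  mean=0.0063  Neff=3.3914  idx=[0, 0, 0, 1, 1, 2, 3, 7]
step 3: w=[0.0519, 0.0519, 0.0519, 0.1558, 0.1558, 0.1558, 0.1884, 0.1884]  mean=0.4120  Neff=6.5833  idx=[1, 3, 4, 5, 5, 6, 7, 7]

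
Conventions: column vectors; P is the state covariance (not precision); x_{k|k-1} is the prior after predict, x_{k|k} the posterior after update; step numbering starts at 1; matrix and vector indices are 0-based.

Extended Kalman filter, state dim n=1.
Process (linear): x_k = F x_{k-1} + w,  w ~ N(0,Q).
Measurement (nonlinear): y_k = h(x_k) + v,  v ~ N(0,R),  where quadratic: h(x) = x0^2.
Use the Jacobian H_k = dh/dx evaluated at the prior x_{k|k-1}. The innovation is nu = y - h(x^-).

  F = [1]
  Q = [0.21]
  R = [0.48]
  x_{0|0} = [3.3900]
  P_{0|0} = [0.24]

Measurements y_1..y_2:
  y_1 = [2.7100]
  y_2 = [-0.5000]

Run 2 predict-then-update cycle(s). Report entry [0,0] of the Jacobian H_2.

step 1: x^-=[3.3900]  P^-=[0.4500]  H_jac=[6.7800]  S=[21.1658]  K=[0.1441]  nu=[-8.7821]  x^+=[2.1241]  P^+=[0.0102]
step 2: x^-=[2.1241]  P^-=[0.2202]  H_jac=[4.2482]  S=[4.4540]  K=[0.2100]  nu=[-5.0117]  x^+=[1.0715]  P^+=[0.0237]

H_jac[0,0] = 4.2482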